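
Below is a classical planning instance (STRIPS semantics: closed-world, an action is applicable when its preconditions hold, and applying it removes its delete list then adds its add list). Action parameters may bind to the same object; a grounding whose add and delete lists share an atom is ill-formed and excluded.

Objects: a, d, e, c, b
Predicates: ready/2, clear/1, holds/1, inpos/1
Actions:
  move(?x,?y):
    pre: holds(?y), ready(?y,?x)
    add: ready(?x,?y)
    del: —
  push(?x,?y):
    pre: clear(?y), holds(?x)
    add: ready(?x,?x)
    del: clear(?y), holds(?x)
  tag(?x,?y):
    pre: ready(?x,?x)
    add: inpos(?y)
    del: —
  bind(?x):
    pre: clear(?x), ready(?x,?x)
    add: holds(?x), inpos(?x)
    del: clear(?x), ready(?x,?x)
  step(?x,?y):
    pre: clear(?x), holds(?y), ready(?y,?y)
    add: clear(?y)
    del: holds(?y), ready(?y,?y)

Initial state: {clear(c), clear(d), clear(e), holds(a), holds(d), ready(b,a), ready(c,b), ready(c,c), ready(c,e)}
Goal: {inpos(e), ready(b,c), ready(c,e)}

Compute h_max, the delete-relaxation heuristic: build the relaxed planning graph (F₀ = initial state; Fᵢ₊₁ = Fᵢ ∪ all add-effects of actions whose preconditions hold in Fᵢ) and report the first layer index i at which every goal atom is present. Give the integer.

F0 = init (9 atoms)
F1 = F0 ∪ {holds(c), inpos(a), inpos(b), inpos(c), inpos(d), inpos(e), ready(a,a), ready(d,d)}  (17 atoms)
F2 = F1 ∪ {clear(a), ready(b,c), ready(e,c)}  (20 atoms)
goal ⊆ F2  ⇒  h_max = 2

2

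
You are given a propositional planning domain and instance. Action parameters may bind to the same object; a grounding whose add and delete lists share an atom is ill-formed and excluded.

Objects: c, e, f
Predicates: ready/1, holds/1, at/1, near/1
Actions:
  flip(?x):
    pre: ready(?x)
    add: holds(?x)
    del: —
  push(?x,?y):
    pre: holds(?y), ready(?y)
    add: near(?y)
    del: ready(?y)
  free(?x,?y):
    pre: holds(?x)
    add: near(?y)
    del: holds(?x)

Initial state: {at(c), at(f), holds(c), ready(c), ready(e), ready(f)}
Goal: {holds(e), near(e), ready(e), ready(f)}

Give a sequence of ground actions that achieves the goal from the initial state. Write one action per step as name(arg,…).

1. flip(e)  →  {at(c), at(f), holds(c), holds(e), ready(c), ready(e), ready(f)}
2. free(c,e)  →  {at(c), at(f), holds(e), near(e), ready(c), ready(e), ready(f)}

flip(e); free(c,e)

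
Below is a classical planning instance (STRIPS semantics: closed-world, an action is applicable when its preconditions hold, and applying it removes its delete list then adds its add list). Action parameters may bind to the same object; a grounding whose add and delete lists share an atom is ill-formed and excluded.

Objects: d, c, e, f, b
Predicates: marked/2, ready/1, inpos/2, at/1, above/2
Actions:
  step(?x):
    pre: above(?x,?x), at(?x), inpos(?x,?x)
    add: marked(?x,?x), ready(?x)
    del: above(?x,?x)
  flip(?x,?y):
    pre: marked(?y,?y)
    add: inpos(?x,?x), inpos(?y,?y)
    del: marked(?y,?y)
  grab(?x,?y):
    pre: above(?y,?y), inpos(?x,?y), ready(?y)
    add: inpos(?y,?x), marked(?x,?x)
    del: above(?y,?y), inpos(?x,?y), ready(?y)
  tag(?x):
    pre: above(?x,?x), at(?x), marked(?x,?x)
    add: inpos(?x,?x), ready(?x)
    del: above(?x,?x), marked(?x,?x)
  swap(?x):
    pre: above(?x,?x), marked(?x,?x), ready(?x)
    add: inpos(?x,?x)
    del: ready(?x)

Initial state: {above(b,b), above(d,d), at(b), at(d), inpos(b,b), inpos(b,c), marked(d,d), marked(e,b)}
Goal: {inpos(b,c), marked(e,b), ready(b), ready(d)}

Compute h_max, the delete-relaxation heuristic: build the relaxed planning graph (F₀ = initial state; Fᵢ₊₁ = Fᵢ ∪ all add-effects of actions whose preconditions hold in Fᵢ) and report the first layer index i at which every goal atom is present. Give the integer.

F0 = init (8 atoms)
F1 = F0 ∪ {inpos(c,c), inpos(d,d), inpos(e,e), inpos(f,f), marked(b,b), ready(b), ready(d)}  (15 atoms)
goal ⊆ F1  ⇒  h_max = 1

1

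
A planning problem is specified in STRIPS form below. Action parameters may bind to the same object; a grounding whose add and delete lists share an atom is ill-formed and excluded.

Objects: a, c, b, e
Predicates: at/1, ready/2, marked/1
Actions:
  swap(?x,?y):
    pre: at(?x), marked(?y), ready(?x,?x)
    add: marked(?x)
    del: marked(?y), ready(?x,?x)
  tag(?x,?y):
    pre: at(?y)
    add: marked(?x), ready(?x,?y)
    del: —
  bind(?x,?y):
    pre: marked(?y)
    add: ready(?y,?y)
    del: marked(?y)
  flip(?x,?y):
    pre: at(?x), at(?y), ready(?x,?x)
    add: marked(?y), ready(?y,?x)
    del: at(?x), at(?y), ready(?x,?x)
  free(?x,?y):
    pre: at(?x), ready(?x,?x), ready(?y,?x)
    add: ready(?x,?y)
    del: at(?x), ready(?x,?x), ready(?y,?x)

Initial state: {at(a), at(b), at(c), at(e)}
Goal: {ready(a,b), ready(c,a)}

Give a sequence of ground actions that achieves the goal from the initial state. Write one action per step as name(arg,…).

1. tag(a,b)  →  {at(a), at(b), at(c), at(e), marked(a), ready(a,b)}
2. tag(c,a)  →  {at(a), at(b), at(c), at(e), marked(a), marked(c), ready(a,b), ready(c,a)}

tag(a,b); tag(c,a)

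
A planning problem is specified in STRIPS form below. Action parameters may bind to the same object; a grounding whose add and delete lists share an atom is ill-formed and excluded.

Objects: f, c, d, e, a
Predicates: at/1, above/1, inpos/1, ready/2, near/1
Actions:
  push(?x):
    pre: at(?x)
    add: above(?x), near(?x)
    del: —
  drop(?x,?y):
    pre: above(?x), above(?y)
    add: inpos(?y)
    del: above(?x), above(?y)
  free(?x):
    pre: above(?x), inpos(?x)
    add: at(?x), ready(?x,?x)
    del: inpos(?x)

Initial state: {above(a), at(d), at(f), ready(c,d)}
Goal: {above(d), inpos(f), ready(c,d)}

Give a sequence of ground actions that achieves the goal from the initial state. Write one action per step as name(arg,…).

1. push(f)  →  {above(a), above(f), at(d), at(f), near(f), ready(c,d)}
2. push(d)  →  {above(a), above(d), above(f), at(d), at(f), near(d), near(f), ready(c,d)}
3. drop(f,f)  →  {above(a), above(d), at(d), at(f), inpos(f), near(d), near(f), ready(c,d)}

push(f); push(d); drop(f,f)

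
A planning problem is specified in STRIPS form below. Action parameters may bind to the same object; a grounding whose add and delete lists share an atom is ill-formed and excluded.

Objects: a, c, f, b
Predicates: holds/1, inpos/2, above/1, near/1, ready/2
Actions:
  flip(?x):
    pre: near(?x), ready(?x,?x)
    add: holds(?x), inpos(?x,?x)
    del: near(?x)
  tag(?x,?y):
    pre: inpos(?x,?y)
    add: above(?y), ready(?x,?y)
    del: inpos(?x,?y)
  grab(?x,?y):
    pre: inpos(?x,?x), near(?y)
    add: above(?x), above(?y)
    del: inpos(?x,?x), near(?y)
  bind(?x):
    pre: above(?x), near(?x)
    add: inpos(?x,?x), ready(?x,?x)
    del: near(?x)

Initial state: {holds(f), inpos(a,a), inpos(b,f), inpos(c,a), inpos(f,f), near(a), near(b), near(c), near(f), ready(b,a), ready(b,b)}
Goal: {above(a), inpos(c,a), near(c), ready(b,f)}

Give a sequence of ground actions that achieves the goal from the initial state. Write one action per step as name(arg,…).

1. tag(a,a)  →  {above(a), holds(f), inpos(b,f), inpos(c,a), inpos(f,f), near(a), near(b), near(c), near(f), ready(a,a), ready(b,a), ready(b,b)}
2. tag(b,f)  →  {above(a), above(f), holds(f), inpos(c,a), inpos(f,f), near(a), near(b), near(c), near(f), ready(a,a), ready(b,a), ready(b,b), ready(b,f)}

tag(a,a); tag(b,f)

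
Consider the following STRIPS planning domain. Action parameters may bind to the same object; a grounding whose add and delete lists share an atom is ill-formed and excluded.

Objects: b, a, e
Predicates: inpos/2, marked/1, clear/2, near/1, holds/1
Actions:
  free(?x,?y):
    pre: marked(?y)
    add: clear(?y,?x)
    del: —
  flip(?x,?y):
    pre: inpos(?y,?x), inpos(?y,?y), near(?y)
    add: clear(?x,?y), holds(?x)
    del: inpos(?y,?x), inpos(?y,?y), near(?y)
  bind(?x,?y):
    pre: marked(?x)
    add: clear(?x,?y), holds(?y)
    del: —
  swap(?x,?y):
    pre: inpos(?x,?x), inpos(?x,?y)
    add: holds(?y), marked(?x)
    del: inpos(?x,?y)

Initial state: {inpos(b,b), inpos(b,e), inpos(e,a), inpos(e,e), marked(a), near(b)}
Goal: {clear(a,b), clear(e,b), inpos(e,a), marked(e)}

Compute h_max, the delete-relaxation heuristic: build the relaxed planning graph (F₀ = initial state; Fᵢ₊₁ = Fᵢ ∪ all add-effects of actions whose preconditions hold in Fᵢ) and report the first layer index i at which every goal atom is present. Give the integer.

1

F0 = init (6 atoms)
F1 = F0 ∪ {clear(a,a), clear(a,b), clear(a,e), clear(b,b), clear(e,b), holds(a), holds(b), holds(e), marked(b), marked(e)}  (16 atoms)
goal ⊆ F1  ⇒  h_max = 1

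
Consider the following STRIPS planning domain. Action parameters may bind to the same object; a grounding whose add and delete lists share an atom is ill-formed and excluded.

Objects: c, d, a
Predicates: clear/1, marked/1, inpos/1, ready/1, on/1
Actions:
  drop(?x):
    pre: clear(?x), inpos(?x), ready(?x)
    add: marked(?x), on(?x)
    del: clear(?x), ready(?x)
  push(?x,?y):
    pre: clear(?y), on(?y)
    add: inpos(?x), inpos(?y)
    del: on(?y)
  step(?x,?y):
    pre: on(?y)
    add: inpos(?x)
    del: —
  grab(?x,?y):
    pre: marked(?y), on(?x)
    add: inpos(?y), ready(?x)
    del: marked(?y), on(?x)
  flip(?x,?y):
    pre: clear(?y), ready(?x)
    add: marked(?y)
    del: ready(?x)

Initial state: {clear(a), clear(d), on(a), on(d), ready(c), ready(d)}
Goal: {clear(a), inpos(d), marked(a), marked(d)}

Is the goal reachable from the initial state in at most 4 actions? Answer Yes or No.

Yes

1. push(c,d)  →  {clear(a), clear(d), inpos(c), inpos(d), on(a), ready(c), ready(d)}
2. drop(d)  →  {clear(a), inpos(c), inpos(d), marked(d), on(a), on(d), ready(c)}
3. flip(c,a)  →  {clear(a), inpos(c), inpos(d), marked(a), marked(d), on(a), on(d)}
optimal plan length = 3; 3 ≤ 4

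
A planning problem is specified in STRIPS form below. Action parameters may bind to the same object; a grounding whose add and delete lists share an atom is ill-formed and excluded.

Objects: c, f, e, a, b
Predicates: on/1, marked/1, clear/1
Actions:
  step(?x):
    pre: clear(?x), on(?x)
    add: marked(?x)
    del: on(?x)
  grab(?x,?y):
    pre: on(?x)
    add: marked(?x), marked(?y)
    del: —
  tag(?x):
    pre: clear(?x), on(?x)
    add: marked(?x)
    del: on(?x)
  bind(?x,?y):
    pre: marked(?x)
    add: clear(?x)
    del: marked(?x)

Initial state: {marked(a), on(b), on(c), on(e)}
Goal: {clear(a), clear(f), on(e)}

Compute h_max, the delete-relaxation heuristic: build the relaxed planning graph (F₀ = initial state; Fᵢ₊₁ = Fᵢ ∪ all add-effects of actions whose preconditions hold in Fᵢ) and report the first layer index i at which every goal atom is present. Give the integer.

2

F0 = init (4 atoms)
F1 = F0 ∪ {clear(a), marked(b), marked(c), marked(e), marked(f)}  (9 atoms)
F2 = F1 ∪ {clear(b), clear(c), clear(e), clear(f)}  (13 atoms)
goal ⊆ F2  ⇒  h_max = 2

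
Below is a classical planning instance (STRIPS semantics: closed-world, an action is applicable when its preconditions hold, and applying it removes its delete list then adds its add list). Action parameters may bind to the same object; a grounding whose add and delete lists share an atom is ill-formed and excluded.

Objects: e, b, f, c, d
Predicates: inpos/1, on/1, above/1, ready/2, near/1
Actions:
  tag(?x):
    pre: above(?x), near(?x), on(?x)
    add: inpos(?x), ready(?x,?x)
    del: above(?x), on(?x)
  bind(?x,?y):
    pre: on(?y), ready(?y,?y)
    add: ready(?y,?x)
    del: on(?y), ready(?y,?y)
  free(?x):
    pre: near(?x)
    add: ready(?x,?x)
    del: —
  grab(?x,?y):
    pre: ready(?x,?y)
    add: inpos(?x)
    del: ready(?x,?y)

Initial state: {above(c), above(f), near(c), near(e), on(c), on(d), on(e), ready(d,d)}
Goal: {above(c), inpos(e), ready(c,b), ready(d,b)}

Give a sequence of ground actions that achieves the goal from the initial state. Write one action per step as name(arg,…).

bind(b,d); free(e); free(c); bind(b,c); grab(e,e)

1. bind(b,d)  →  {above(c), above(f), near(c), near(e), on(c), on(e), ready(d,b)}
2. free(e)  →  {above(c), above(f), near(c), near(e), on(c), on(e), ready(d,b), ready(e,e)}
3. free(c)  →  {above(c), above(f), near(c), near(e), on(c), on(e), ready(c,c), ready(d,b), ready(e,e)}
4. bind(b,c)  →  {above(c), above(f), near(c), near(e), on(e), ready(c,b), ready(d,b), ready(e,e)}
5. grab(e,e)  →  {above(c), above(f), inpos(e), near(c), near(e), on(e), ready(c,b), ready(d,b)}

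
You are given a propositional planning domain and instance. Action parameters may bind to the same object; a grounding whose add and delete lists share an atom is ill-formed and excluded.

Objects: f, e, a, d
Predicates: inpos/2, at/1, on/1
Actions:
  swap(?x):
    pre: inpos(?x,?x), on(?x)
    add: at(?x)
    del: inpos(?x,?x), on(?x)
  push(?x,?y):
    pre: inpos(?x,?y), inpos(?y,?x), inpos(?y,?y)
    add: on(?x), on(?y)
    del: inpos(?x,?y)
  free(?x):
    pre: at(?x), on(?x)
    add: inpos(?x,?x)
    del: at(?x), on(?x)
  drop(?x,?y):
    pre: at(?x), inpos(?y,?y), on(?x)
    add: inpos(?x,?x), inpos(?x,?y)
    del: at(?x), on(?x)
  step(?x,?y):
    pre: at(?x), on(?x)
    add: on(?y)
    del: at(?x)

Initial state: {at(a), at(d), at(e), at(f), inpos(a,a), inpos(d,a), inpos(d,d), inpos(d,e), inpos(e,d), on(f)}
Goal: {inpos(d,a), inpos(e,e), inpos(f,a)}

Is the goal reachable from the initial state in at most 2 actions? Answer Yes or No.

No

1. push(e,d)  →  {at(a), at(d), at(e), at(f), inpos(a,a), inpos(d,a), inpos(d,d), inpos(d,e), on(d), on(e), on(f)}
2. free(e)  →  {at(a), at(d), at(f), inpos(a,a), inpos(d,a), inpos(d,d), inpos(d,e), inpos(e,e), on(d), on(f)}
3. drop(f,a)  →  {at(a), at(d), inpos(a,a), inpos(d,a), inpos(d,d), inpos(d,e), inpos(e,e), inpos(f,a), inpos(f,f), on(d)}
optimal plan length = 3; 3 > 2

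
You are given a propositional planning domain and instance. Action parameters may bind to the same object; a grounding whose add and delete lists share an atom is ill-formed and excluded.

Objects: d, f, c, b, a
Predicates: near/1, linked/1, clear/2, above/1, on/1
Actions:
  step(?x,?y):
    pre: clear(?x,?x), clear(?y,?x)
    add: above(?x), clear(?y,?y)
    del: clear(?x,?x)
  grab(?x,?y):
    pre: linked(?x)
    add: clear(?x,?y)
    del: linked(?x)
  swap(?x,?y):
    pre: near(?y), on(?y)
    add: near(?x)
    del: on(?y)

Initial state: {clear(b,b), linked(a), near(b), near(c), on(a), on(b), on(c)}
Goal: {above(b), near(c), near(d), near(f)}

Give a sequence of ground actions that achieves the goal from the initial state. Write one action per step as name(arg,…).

grab(a,b); step(b,a); swap(d,c); swap(f,b)

1. grab(a,b)  →  {clear(a,b), clear(b,b), near(b), near(c), on(a), on(b), on(c)}
2. step(b,a)  →  {above(b), clear(a,a), clear(a,b), near(b), near(c), on(a), on(b), on(c)}
3. swap(d,c)  →  {above(b), clear(a,a), clear(a,b), near(b), near(c), near(d), on(a), on(b)}
4. swap(f,b)  →  {above(b), clear(a,a), clear(a,b), near(b), near(c), near(d), near(f), on(a)}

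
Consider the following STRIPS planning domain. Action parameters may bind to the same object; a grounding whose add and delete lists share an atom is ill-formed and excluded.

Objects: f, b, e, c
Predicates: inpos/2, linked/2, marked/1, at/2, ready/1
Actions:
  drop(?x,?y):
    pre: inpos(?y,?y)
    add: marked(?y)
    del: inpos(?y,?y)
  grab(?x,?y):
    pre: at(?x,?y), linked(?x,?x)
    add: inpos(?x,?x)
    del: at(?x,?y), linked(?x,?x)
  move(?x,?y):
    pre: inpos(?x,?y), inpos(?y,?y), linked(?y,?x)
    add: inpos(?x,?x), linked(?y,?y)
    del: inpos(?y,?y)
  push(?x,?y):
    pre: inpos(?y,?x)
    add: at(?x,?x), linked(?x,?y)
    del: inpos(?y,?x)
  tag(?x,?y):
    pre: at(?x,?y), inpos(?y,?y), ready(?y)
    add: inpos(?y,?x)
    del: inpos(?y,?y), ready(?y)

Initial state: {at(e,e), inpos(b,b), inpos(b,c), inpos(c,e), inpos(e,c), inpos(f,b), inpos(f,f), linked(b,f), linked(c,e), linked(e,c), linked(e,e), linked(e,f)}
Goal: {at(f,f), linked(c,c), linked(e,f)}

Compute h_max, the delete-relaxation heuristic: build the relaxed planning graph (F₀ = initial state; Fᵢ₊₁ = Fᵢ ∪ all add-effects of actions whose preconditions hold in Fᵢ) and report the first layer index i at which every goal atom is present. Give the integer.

F0 = init (12 atoms)
F1 = F0 ∪ {at(b,b), at(c,c), at(f,f), inpos(e,e), linked(b,b), linked(c,b), linked(f,f), marked(b), marked(f)}  (21 atoms)
F2 = F1 ∪ {inpos(c,c), marked(e)}  (23 atoms)
F3 = F2 ∪ {linked(c,c), marked(c)}  (25 atoms)
goal ⊆ F3  ⇒  h_max = 3

3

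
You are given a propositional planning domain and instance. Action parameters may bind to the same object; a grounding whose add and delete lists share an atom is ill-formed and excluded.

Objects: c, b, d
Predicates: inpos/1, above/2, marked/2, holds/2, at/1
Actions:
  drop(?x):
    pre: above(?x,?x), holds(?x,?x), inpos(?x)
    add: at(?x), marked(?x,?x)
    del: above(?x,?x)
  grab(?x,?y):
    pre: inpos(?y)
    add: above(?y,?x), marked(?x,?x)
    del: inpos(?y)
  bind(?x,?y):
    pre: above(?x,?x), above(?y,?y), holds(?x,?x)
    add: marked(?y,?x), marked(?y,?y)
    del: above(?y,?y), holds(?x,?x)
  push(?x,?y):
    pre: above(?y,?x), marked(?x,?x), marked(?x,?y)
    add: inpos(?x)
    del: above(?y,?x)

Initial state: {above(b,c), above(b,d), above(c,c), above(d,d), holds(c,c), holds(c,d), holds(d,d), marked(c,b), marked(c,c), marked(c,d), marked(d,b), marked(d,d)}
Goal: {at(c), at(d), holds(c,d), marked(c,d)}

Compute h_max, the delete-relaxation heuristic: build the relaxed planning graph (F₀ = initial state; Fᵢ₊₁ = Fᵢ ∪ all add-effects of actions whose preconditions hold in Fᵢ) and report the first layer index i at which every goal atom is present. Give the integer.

F0 = init (12 atoms)
F1 = F0 ∪ {inpos(c), inpos(d), marked(d,c)}  (15 atoms)
F2 = F1 ∪ {above(c,b), above(c,d), above(d,b), above(d,c), at(c), at(d), marked(b,b)}  (22 atoms)
goal ⊆ F2  ⇒  h_max = 2

2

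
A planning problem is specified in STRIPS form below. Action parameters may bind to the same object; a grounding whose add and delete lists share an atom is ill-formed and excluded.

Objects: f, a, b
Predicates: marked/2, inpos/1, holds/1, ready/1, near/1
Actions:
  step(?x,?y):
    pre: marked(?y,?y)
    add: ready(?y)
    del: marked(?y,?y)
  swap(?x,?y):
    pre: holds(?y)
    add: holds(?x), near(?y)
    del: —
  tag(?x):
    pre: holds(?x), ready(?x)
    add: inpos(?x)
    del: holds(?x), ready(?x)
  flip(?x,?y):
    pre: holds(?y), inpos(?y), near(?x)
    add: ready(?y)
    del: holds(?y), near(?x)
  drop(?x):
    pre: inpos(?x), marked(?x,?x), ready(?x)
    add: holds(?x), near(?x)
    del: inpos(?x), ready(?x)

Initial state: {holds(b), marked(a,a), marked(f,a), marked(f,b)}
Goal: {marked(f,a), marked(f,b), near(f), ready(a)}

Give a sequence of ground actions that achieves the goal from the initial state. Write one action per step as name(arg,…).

step(f,a); swap(f,b); swap(f,f)

1. step(f,a)  →  {holds(b), marked(f,a), marked(f,b), ready(a)}
2. swap(f,b)  →  {holds(b), holds(f), marked(f,a), marked(f,b), near(b), ready(a)}
3. swap(f,f)  →  {holds(b), holds(f), marked(f,a), marked(f,b), near(b), near(f), ready(a)}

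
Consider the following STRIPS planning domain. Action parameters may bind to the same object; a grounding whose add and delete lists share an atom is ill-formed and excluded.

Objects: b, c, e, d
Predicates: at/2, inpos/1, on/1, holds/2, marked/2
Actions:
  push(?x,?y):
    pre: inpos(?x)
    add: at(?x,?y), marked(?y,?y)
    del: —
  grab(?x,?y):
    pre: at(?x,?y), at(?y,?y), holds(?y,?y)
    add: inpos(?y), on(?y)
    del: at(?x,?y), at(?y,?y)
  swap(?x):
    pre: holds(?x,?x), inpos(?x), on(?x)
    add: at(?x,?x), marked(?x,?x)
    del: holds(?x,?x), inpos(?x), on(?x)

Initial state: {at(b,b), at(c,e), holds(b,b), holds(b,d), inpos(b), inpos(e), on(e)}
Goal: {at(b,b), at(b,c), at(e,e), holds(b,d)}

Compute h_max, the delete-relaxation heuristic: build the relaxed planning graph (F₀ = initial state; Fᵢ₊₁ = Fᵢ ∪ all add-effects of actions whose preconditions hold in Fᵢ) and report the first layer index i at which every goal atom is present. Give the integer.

F0 = init (7 atoms)
F1 = F0 ∪ {at(b,c), at(b,d), at(b,e), at(e,b), at(e,c), at(e,d), at(e,e), marked(b,b), marked(c,c), marked(d,d), marked(e,e), on(b)}  (19 atoms)
goal ⊆ F1  ⇒  h_max = 1

1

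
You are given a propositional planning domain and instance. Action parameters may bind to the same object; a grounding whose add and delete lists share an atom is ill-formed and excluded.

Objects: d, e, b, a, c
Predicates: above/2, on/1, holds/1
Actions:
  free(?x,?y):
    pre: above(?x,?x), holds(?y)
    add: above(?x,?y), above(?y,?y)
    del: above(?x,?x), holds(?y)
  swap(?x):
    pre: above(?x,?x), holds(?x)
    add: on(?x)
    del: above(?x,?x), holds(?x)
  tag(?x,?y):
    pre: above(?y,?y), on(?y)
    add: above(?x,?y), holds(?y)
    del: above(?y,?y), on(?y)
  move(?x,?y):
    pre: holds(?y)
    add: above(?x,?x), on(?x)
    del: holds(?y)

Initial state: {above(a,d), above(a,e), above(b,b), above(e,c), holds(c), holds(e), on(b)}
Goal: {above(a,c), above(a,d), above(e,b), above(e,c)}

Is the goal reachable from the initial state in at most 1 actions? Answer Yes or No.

1. tag(e,b)  →  {above(a,d), above(a,e), above(e,b), above(e,c), holds(b), holds(c), holds(e)}
2. move(a,e)  →  {above(a,a), above(a,d), above(a,e), above(e,b), above(e,c), holds(b), holds(c), on(a)}
3. free(a,c)  →  {above(a,c), above(a,d), above(a,e), above(c,c), above(e,b), above(e,c), holds(b), on(a)}
optimal plan length = 3; 3 > 1

No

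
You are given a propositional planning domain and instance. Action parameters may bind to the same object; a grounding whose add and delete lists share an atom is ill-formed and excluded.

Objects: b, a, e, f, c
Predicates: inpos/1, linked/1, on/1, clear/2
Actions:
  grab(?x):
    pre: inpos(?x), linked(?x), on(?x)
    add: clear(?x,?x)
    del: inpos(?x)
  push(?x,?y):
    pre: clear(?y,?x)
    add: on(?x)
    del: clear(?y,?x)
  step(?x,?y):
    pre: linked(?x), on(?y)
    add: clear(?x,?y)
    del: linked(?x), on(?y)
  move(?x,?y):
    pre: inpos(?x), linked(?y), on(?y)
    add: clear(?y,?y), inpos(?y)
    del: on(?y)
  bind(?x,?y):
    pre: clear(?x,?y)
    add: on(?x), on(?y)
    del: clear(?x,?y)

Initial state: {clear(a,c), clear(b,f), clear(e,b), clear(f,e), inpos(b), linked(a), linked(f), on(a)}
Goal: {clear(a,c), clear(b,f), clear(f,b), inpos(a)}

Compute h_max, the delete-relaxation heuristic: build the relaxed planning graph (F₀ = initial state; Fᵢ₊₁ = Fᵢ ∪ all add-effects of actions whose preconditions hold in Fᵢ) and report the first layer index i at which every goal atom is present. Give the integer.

F0 = init (8 atoms)
F1 = F0 ∪ {clear(a,a), clear(f,a), inpos(a), on(b), on(c), on(e), on(f)}  (15 atoms)
F2 = F1 ∪ {clear(a,b), clear(a,e), clear(a,f), clear(f,b), clear(f,c), clear(f,f), inpos(f)}  (22 atoms)
goal ⊆ F2  ⇒  h_max = 2

2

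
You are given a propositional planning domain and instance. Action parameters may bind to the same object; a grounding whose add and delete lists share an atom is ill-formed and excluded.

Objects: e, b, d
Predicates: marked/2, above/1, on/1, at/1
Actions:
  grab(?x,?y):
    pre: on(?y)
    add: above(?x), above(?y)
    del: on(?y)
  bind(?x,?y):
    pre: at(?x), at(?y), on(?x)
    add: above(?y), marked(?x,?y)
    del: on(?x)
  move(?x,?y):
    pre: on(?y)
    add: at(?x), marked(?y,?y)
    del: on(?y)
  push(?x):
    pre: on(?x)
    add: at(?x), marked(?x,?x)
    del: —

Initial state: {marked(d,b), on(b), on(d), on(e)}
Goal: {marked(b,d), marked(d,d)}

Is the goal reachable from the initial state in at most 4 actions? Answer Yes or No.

1. move(b,e)  →  {at(b), marked(d,b), marked(e,e), on(b), on(d)}
2. move(d,d)  →  {at(b), at(d), marked(d,b), marked(d,d), marked(e,e), on(b)}
3. bind(b,d)  →  {above(d), at(b), at(d), marked(b,d), marked(d,b), marked(d,d), marked(e,e)}
optimal plan length = 3; 3 ≤ 4

Yes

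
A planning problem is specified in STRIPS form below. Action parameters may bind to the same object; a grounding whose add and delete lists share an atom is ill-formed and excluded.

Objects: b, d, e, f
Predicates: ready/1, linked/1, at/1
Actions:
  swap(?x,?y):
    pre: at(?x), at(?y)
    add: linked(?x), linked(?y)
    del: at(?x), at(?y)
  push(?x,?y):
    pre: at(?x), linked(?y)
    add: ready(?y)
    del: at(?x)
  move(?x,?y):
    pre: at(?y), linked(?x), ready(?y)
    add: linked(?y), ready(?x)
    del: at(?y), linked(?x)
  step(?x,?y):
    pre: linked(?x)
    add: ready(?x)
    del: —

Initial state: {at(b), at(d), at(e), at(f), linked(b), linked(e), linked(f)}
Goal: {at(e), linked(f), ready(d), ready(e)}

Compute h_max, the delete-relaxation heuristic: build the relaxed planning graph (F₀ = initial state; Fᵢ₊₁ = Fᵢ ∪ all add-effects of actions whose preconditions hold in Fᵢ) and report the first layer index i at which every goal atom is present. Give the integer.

2

F0 = init (7 atoms)
F1 = F0 ∪ {linked(d), ready(b), ready(e), ready(f)}  (11 atoms)
F2 = F1 ∪ {ready(d)}  (12 atoms)
goal ⊆ F2  ⇒  h_max = 2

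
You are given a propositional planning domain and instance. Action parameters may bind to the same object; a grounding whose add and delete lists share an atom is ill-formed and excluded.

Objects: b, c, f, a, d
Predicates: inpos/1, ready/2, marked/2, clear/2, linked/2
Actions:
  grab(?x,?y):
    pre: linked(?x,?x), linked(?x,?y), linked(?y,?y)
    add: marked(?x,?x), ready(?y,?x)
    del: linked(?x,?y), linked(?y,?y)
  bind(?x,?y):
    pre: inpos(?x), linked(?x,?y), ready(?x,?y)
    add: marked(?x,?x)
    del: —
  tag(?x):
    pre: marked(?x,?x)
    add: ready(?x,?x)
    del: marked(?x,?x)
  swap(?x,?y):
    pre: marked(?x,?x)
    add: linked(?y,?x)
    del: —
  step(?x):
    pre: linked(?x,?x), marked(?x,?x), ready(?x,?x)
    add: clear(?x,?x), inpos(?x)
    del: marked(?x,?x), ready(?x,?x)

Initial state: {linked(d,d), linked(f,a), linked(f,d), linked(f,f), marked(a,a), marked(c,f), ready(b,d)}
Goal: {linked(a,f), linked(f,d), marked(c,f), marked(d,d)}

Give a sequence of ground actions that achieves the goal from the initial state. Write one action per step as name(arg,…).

1. grab(f,f)  →  {linked(d,d), linked(f,a), linked(f,d), marked(a,a), marked(c,f), marked(f,f), ready(b,d), ready(f,f)}
2. grab(d,d)  →  {linked(f,a), linked(f,d), marked(a,a), marked(c,f), marked(d,d), marked(f,f), ready(b,d), ready(d,d), ready(f,f)}
3. swap(f,a)  →  {linked(a,f), linked(f,a), linked(f,d), marked(a,a), marked(c,f), marked(d,d), marked(f,f), ready(b,d), ready(d,d), ready(f,f)}

grab(f,f); grab(d,d); swap(f,a)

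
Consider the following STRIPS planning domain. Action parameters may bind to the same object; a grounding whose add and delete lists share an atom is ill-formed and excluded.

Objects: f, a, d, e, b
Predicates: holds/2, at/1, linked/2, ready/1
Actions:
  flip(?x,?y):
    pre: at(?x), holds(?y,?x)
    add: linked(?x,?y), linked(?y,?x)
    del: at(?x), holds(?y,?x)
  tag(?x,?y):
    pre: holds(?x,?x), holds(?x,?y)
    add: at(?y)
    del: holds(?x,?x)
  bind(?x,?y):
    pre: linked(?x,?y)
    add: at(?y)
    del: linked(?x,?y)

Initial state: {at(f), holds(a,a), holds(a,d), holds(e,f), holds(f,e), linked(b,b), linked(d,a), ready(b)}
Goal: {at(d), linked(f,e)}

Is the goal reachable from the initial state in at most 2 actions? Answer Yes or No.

Yes

1. flip(f,e)  →  {holds(a,a), holds(a,d), holds(f,e), linked(b,b), linked(d,a), linked(e,f), linked(f,e), ready(b)}
2. tag(a,d)  →  {at(d), holds(a,d), holds(f,e), linked(b,b), linked(d,a), linked(e,f), linked(f,e), ready(b)}
optimal plan length = 2; 2 ≤ 2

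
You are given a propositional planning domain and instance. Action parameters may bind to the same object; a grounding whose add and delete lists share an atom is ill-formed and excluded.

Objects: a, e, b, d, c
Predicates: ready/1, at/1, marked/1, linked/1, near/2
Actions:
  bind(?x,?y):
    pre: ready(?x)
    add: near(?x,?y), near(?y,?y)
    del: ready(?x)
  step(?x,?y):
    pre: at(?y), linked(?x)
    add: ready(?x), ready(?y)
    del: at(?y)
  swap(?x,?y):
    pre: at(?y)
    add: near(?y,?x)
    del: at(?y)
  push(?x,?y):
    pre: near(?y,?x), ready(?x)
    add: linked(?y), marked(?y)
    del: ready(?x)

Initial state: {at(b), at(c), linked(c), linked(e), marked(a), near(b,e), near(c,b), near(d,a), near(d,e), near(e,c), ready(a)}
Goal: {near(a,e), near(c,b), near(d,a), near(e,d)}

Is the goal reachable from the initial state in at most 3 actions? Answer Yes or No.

1. bind(a,e)  →  {at(b), at(c), linked(c), linked(e), marked(a), near(a,e), near(b,e), near(c,b), near(d,a), near(d,e), near(e,c), near(e,e)}
2. step(e,b)  →  {at(c), linked(c), linked(e), marked(a), near(a,e), near(b,e), near(c,b), near(d,a), near(d,e), near(e,c), near(e,e), ready(b), ready(e)}
3. bind(e,d)  →  {at(c), linked(c), linked(e), marked(a), near(a,e), near(b,e), near(c,b), near(d,a), near(d,d), near(d,e), near(e,c), near(e,d), near(e,e), ready(b)}
optimal plan length = 3; 3 ≤ 3

Yes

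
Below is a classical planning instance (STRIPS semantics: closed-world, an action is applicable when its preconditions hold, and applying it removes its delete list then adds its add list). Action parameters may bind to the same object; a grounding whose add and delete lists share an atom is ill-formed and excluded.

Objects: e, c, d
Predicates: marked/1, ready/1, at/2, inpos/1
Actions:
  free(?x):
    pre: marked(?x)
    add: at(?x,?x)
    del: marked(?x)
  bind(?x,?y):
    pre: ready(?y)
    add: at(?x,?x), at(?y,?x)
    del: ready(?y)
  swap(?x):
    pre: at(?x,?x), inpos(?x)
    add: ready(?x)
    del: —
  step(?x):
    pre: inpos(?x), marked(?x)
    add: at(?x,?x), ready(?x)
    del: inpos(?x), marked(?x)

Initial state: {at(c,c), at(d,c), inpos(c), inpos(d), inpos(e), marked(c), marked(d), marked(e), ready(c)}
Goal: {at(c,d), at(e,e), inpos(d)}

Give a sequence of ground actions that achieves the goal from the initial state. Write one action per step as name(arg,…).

1. free(e)  →  {at(c,c), at(d,c), at(e,e), inpos(c), inpos(d), inpos(e), marked(c), marked(d), ready(c)}
2. bind(d,c)  →  {at(c,c), at(c,d), at(d,c), at(d,d), at(e,e), inpos(c), inpos(d), inpos(e), marked(c), marked(d)}

free(e); bind(d,c)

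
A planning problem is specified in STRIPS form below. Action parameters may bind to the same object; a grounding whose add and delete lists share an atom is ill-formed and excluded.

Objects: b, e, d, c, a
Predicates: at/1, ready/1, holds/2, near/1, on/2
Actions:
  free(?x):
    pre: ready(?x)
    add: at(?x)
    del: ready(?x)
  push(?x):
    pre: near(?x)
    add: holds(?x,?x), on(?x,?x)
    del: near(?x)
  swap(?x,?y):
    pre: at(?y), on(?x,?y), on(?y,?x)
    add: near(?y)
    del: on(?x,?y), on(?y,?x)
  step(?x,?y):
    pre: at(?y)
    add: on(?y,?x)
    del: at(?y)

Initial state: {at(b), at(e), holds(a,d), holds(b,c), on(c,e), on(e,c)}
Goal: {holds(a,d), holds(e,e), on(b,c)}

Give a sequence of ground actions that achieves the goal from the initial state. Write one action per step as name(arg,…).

1. swap(c,e)  →  {at(b), at(e), holds(a,d), holds(b,c), near(e)}
2. push(e)  →  {at(b), at(e), holds(a,d), holds(b,c), holds(e,e), on(e,e)}
3. step(c,b)  →  {at(e), holds(a,d), holds(b,c), holds(e,e), on(b,c), on(e,e)}

swap(c,e); push(e); step(c,b)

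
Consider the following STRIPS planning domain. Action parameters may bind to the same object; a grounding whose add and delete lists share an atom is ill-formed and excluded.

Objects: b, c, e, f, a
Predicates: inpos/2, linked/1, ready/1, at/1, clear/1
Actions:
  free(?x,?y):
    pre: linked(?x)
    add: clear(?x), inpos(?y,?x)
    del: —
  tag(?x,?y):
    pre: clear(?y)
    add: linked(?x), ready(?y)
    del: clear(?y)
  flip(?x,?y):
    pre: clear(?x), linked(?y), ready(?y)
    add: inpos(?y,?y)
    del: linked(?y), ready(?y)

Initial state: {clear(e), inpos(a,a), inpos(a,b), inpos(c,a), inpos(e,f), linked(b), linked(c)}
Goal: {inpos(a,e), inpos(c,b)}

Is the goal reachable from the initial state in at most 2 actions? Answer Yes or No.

1. free(b,c)  →  {clear(b), clear(e), inpos(a,a), inpos(a,b), inpos(c,a), inpos(c,b), inpos(e,f), linked(b), linked(c)}
2. tag(e,b)  →  {clear(e), inpos(a,a), inpos(a,b), inpos(c,a), inpos(c,b), inpos(e,f), linked(b), linked(c), linked(e), ready(b)}
3. free(e,a)  →  {clear(e), inpos(a,a), inpos(a,b), inpos(a,e), inpos(c,a), inpos(c,b), inpos(e,f), linked(b), linked(c), linked(e), ready(b)}
optimal plan length = 3; 3 > 2

No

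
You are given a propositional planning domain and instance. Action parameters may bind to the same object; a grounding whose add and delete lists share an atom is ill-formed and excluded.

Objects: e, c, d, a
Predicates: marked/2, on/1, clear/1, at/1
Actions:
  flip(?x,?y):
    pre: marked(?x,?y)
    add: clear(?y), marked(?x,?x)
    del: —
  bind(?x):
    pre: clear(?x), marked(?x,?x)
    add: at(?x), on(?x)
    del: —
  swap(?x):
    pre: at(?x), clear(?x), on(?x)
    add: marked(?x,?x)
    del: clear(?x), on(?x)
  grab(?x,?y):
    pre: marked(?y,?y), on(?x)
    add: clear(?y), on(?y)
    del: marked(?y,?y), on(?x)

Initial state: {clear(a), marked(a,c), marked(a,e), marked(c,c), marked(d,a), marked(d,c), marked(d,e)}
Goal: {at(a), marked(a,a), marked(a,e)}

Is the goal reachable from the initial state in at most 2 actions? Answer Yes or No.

1. flip(a,e)  →  {clear(a), clear(e), marked(a,a), marked(a,c), marked(a,e), marked(c,c), marked(d,a), marked(d,c), marked(d,e)}
2. bind(a)  →  {at(a), clear(a), clear(e), marked(a,a), marked(a,c), marked(a,e), marked(c,c), marked(d,a), marked(d,c), marked(d,e), on(a)}
optimal plan length = 2; 2 ≤ 2

Yes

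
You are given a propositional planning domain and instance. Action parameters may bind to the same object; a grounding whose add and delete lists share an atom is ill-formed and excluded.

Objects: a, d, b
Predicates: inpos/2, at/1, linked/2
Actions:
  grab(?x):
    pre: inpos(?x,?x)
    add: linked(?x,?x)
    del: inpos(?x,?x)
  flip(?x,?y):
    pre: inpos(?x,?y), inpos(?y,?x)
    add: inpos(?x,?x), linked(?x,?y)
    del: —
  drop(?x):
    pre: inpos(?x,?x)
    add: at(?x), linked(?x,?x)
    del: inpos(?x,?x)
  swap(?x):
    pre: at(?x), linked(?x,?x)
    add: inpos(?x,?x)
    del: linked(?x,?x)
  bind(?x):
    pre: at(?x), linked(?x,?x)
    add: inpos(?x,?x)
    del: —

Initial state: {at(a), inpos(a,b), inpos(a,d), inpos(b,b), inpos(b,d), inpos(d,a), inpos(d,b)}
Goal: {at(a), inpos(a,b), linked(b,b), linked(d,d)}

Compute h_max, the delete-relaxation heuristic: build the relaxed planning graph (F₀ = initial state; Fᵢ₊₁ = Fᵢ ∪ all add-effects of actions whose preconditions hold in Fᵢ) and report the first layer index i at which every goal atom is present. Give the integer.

2

F0 = init (7 atoms)
F1 = F0 ∪ {at(b), inpos(a,a), inpos(d,d), linked(a,d), linked(b,b), linked(b,d), linked(d,a), linked(d,b)}  (15 atoms)
F2 = F1 ∪ {at(d), linked(a,a), linked(d,d)}  (18 atoms)
goal ⊆ F2  ⇒  h_max = 2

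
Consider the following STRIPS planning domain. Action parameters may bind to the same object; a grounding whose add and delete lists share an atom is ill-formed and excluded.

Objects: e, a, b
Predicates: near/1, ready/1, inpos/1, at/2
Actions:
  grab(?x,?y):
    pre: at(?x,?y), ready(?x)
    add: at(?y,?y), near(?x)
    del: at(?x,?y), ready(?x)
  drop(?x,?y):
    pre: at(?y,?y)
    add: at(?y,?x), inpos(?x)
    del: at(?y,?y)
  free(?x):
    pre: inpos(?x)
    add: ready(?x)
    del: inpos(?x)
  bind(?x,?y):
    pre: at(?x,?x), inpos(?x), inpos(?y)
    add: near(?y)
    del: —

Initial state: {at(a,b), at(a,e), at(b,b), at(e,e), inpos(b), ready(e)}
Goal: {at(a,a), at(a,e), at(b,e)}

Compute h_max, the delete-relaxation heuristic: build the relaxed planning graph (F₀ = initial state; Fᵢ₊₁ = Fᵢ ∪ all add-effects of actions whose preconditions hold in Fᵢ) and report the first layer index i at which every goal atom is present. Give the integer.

2

F0 = init (6 atoms)
F1 = F0 ∪ {at(b,a), at(b,e), at(e,a), at(e,b), inpos(a), inpos(e), near(b), ready(b)}  (14 atoms)
F2 = F1 ∪ {at(a,a), near(a), near(e), ready(a)}  (18 atoms)
goal ⊆ F2  ⇒  h_max = 2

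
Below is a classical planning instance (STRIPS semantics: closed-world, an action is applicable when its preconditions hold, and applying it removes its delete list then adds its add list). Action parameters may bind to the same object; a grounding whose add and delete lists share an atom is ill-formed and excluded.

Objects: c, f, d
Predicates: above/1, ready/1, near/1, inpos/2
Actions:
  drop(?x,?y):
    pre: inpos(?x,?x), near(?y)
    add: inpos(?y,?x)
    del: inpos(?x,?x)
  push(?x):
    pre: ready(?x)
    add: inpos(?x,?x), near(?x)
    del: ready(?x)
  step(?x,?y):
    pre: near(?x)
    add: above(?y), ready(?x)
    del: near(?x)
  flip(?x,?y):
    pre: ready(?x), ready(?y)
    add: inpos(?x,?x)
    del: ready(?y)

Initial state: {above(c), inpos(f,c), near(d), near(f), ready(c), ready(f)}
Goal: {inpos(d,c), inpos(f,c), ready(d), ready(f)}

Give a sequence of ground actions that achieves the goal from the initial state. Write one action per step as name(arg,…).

push(c); drop(c,d); step(d,c)

1. push(c)  →  {above(c), inpos(c,c), inpos(f,c), near(c), near(d), near(f), ready(f)}
2. drop(c,d)  →  {above(c), inpos(d,c), inpos(f,c), near(c), near(d), near(f), ready(f)}
3. step(d,c)  →  {above(c), inpos(d,c), inpos(f,c), near(c), near(f), ready(d), ready(f)}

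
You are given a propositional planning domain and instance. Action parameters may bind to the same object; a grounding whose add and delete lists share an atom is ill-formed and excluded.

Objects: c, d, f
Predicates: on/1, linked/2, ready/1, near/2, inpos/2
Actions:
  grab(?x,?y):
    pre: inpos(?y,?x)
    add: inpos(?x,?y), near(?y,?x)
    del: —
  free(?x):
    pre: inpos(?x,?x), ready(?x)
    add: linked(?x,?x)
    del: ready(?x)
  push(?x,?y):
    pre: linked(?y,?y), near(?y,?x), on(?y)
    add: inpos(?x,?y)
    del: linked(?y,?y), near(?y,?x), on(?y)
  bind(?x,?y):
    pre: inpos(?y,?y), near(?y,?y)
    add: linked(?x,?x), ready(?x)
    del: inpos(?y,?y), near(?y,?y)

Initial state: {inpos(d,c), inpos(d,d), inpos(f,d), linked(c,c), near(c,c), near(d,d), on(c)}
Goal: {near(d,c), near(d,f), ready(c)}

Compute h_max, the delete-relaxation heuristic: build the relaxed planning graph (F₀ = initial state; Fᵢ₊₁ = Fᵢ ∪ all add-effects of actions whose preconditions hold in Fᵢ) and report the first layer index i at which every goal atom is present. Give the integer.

F0 = init (7 atoms)
F1 = F0 ∪ {inpos(c,c), inpos(c,d), inpos(d,f), linked(d,d), linked(f,f), near(d,c), near(f,d), ready(c), ready(d), ready(f)}  (17 atoms)
F2 = F1 ∪ {near(c,d), near(d,f)}  (19 atoms)
goal ⊆ F2  ⇒  h_max = 2

2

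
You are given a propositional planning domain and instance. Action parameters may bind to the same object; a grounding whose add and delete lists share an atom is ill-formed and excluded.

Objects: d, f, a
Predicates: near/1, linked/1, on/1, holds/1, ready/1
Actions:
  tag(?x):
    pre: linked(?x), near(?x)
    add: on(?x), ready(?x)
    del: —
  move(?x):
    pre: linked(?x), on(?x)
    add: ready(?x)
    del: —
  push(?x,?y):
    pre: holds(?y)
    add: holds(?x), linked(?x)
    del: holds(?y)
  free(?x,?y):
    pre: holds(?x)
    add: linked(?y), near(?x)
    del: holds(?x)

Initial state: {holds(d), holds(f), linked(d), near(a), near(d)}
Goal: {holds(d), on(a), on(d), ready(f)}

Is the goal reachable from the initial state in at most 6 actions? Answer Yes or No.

1. tag(d)  →  {holds(d), holds(f), linked(d), near(a), near(d), on(d), ready(d)}
2. push(a,d)  →  {holds(a), holds(f), linked(a), linked(d), near(a), near(d), on(d), ready(d)}
3. tag(a)  →  {holds(a), holds(f), linked(a), linked(d), near(a), near(d), on(a), on(d), ready(a), ready(d)}
4. push(d,a)  →  {holds(d), holds(f), linked(a), linked(d), near(a), near(d), on(a), on(d), ready(a), ready(d)}
5. free(f,f)  →  {holds(d), linked(a), linked(d), linked(f), near(a), near(d), near(f), on(a), on(d), ready(a), ready(d)}
6. tag(f)  →  {holds(d), linked(a), linked(d), linked(f), near(a), near(d), near(f), on(a), on(d), on(f), ready(a), ready(d), ready(f)}
optimal plan length = 6; 6 ≤ 6

Yes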